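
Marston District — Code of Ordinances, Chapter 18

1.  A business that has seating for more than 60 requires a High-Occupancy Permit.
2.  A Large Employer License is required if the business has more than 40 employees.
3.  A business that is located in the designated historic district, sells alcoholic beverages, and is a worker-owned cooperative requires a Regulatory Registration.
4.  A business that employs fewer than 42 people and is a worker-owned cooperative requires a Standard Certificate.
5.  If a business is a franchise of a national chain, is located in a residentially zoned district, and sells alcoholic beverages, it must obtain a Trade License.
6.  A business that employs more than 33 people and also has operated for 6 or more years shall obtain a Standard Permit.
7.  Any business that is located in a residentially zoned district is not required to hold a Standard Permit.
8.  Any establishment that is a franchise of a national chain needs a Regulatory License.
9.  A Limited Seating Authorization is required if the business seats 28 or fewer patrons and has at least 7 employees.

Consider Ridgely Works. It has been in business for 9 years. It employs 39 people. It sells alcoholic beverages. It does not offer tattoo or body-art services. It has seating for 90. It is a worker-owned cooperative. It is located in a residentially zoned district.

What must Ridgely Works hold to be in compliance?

High-Occupancy Permit, Standard Certificate

1. seating 90 > 60 → High-Occupancy Permit required.
2. employees 39 ≤ 40 → Large Employer License not required.
3. is located in a residentially zoned district (not: is located in the designated historic district); sells alcoholic beverages; is a worker-owned cooperative → Regulatory Registration not required.
4. employees 39 < 42; is a worker-owned cooperative → Standard Certificate required.
5. is a worker-owned cooperative (not: is a franchise of a national chain); is located in a residentially zoned district; sells alcoholic beverages → Trade License not required.
6. employees 39 > 33; years in business 9 ≥ 6 → Standard Permit required.
7. is located in a residentially zoned district → exempt from Standard Permit.
8. is a worker-owned cooperative (not: is a franchise of a national chain) → Regulatory License not required.
9. seating 90 > 28; employees 39 ≥ 7 → Limited Seating Authorization not required.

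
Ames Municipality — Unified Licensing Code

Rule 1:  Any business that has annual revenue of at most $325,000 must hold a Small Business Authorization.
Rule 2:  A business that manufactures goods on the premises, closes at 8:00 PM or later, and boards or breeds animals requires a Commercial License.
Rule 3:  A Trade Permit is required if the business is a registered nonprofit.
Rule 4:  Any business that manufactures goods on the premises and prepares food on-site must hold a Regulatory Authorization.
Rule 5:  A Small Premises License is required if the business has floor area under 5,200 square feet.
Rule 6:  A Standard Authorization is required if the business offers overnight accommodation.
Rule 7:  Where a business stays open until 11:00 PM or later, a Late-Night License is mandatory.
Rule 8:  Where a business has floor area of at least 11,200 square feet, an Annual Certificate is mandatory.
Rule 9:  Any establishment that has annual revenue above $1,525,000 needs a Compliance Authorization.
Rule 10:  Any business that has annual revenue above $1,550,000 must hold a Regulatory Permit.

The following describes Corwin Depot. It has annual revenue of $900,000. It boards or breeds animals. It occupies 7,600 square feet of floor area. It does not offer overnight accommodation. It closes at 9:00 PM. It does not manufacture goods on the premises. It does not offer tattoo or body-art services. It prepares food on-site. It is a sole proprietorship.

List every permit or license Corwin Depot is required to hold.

Rule 1: revenue $900,000 > $325,000 → Small Business Authorization not required.
Rule 2: does not manufacture goods on the premises; closes 9:00 PM, after 8:00 PM; boards or breeds animals → Commercial License not required.
Rule 3: is a sole proprietorship (not: is a registered nonprofit) → Trade Permit not required.
Rule 4: does not manufacture goods on the premises; prepares food on-site → Regulatory Authorization not required.
Rule 5: floor area 7,600 square feet ≥ 5,200 square feet → Small Premises License not required.
Rule 6: does not offer overnight accommodation → Standard Authorization not required.
Rule 7: closes 9:00 PM, at/before 11:00 PM → Late-Night License not required.
Rule 8: floor area 7,600 square feet < 11,200 square feet → Annual Certificate not required.
Rule 9: revenue $900,000 ≤ $1,525,000 → Compliance Authorization not required.
Rule 10: revenue $900,000 ≤ $1,550,000 → Regulatory Permit not required.

None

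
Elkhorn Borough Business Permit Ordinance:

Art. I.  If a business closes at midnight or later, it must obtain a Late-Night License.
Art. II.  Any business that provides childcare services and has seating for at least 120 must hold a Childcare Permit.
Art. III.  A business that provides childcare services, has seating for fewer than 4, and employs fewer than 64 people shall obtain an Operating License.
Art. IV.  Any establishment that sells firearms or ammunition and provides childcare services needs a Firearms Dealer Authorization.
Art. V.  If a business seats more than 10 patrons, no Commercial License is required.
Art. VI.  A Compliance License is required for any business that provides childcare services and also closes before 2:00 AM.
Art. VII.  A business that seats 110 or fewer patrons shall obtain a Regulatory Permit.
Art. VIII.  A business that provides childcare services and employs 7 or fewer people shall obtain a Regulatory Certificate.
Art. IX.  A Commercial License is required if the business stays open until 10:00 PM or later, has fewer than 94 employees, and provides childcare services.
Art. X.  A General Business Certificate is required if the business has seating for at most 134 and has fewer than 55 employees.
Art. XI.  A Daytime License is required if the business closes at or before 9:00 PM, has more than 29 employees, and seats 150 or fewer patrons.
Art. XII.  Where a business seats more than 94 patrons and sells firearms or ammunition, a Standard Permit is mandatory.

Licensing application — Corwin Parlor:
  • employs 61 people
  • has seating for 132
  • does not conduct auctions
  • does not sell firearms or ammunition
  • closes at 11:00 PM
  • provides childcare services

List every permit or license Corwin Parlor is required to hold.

Art. I. closes 11:00 PM, at/before midnight → Late-Night License not required.
Art. II. provides childcare services; seating 132 ≥ 120 → Childcare Permit required.
Art. III. provides childcare services; seating 132 ≥ 4; employees 61 < 64 → Operating License not required.
Art. IV. does not sell firearms or ammunition; provides childcare services → Firearms Dealer Authorization not required.
Art. V. seating 132 > 10 → exempt from Commercial License.
Art. VI. provides childcare services; closes 11:00 PM, at/before 2:00 AM → Compliance License required.
Art. VII. seating 132 > 110 → Regulatory Permit not required.
Art. VIII. provides childcare services; employees 61 > 7 → Regulatory Certificate not required.
Art. IX. closes 11:00 PM, after 10:00 PM; employees 61 < 94; provides childcare services → Commercial License required.
Art. X. seating 132 ≤ 134; employees 61 ≥ 55 → General Business Certificate not required.
Art. XI. closes 11:00 PM, after 9:00 PM; employees 61 > 29; seating 132 ≤ 150 → Daytime License not required.
Art. XII. seating 132 > 94; does not sell firearms or ammunition → Standard Permit not required.

Childcare Permit, Compliance License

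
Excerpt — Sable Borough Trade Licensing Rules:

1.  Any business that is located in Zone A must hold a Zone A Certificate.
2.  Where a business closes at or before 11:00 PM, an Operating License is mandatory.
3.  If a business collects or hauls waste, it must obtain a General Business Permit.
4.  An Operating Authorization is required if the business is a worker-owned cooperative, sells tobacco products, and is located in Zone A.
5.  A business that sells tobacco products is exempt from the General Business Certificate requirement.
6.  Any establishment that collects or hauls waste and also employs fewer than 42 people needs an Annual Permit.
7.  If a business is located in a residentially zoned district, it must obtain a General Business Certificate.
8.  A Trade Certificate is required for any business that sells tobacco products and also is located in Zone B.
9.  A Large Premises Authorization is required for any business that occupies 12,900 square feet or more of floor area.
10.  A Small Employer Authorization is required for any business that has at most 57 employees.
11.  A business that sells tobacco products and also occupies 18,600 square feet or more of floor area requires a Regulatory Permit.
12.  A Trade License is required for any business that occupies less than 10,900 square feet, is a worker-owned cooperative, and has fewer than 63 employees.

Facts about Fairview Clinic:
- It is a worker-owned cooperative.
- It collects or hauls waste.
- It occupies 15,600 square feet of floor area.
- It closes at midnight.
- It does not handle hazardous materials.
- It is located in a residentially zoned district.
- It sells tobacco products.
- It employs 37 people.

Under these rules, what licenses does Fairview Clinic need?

1. is located in a residentially zoned district (not: is located in Zone A) → Zone A Certificate not required.
2. closes midnight, after 11:00 PM → Operating License not required.
3. collects or hauls waste → General Business Permit required.
4. is a worker-owned cooperative; sells tobacco products; is located in a residentially zoned district (not: is located in Zone A) → Operating Authorization not required.
5. sells tobacco products → exempt from General Business Certificate.
6. collects or hauls waste; employees 37 < 42 → Annual Permit required.
7. is located in a residentially zoned district → General Business Certificate required.
8. sells tobacco products; is located in a residentially zoned district (not: is located in Zone B) → Trade Certificate not required.
9. floor area 15,600 square feet ≥ 12,900 square feet → Large Premises Authorization required.
10. employees 37 ≤ 57 → Small Employer Authorization required.
11. sells tobacco products; floor area 15,600 square feet < 18,600 square feet → Regulatory Permit not required.
12. floor area 15,600 square feet ≥ 10,900 square feet; is a worker-owned cooperative; employees 37 < 63 → Trade License not required.

Annual Permit, General Business Permit, Large Premises Authorization, Small Employer Authorization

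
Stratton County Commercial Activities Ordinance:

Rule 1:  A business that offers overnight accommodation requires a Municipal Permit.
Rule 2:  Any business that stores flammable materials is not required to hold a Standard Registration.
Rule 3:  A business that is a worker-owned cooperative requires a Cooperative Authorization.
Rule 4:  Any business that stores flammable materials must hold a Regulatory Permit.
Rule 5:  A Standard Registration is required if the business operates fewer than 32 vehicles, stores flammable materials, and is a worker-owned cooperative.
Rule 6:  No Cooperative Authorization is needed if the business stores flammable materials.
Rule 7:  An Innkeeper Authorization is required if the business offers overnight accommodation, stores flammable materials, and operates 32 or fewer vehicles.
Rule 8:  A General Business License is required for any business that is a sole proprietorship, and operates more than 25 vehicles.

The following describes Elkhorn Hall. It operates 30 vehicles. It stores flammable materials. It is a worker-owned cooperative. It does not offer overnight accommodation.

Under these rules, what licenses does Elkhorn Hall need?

Regulatory Permit

Rule 1: does not offer overnight accommodation → Municipal Permit not required.
Rule 2: stores flammable materials → exempt from Standard Registration.
Rule 3: is a worker-owned cooperative → Cooperative Authorization required.
Rule 4: stores flammable materials → Regulatory Permit required.
Rule 5: vehicles 30 < 32; stores flammable materials; is a worker-owned cooperative → Standard Registration required.
Rule 6: stores flammable materials → exempt from Cooperative Authorization.
Rule 7: does not offer overnight accommodation; stores flammable materials; vehicles 30 ≤ 32 → Innkeeper Authorization not required.
Rule 8: is a worker-owned cooperative (not: is a sole proprietorship); vehicles 30 > 25 → General Business License not required.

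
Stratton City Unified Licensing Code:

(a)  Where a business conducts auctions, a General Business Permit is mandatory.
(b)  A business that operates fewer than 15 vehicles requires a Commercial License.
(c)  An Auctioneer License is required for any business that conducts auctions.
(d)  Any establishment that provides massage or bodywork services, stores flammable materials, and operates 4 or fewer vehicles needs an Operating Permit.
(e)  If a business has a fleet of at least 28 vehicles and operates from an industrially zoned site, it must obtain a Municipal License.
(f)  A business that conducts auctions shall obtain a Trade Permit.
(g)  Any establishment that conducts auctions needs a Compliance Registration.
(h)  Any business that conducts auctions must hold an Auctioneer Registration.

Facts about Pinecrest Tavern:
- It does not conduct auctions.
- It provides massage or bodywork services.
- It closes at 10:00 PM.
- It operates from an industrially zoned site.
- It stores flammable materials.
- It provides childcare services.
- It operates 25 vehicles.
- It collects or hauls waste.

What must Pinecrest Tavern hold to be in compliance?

None

(a) does not conduct auctions → General Business Permit not required.
(b) vehicles 25 ≥ 15 → Commercial License not required.
(c) does not conduct auctions → Auctioneer License not required.
(d) provides massage or bodywork services; stores flammable materials; vehicles 25 > 4 → Operating Permit not required.
(e) vehicles 25 < 28; operates from an industrially zoned site → Municipal License not required.
(f) does not conduct auctions → Trade Permit not required.
(g) does not conduct auctions → Compliance Registration not required.
(h) does not conduct auctions → Auctioneer Registration not required.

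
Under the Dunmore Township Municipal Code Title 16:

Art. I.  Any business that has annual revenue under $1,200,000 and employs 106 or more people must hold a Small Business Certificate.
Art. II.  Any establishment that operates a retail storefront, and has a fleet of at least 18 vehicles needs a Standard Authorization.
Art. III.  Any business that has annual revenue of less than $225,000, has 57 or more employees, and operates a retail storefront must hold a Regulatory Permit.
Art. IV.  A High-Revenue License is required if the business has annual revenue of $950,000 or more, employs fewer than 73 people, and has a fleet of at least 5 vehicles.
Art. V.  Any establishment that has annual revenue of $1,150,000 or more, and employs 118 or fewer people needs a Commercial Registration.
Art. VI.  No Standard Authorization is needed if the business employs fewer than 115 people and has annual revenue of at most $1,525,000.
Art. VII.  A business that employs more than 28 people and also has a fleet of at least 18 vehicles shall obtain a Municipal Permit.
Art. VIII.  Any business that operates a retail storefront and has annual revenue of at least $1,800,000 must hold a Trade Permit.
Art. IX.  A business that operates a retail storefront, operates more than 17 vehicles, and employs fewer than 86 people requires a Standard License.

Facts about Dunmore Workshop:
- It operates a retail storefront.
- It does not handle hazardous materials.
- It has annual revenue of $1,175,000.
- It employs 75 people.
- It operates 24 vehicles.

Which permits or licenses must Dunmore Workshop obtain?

Commercial Registration, Municipal Permit, Standard License

Art. I. revenue $1,175,000 < $1,200,000; employees 75 < 106 → Small Business Certificate not required.
Art. II. operates a retail storefront; vehicles 24 ≥ 18 → Standard Authorization required.
Art. III. revenue $1,175,000 ≥ $225,000; employees 75 ≥ 57; operates a retail storefront → Regulatory Permit not required.
Art. IV. revenue $1,175,000 ≥ $950,000; employees 75 ≥ 73; vehicles 24 ≥ 5 → High-Revenue License not required.
Art. V. revenue $1,175,000 ≥ $1,150,000; employees 75 ≤ 118 → Commercial Registration required.
Art. VI. employees 75 < 115; revenue $1,175,000 ≤ $1,525,000 → exempt from Standard Authorization.
Art. VII. employees 75 > 28; vehicles 24 ≥ 18 → Municipal Permit required.
Art. VIII. operates a retail storefront; revenue $1,175,000 < $1,800,000 → Trade Permit not required.
Art. IX. operates a retail storefront; vehicles 24 > 17; employees 75 < 86 → Standard License required.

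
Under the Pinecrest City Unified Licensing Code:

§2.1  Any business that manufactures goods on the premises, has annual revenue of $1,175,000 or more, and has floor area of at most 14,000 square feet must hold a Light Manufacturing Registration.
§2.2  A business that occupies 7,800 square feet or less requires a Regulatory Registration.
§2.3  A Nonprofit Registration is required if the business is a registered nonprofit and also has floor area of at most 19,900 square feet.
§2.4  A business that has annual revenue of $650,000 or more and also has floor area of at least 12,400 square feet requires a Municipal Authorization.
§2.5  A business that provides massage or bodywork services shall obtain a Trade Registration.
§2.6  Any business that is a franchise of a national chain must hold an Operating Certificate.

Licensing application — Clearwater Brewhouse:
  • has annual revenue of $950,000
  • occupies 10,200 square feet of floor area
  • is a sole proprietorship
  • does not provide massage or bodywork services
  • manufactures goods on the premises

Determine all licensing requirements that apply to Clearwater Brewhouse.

None

§2.1 manufactures goods on the premises; revenue $950,000 < $1,175,000; floor area 10,200 square feet ≤ 14,000 square feet → Light Manufacturing Registration not required.
§2.2 floor area 10,200 square feet > 7,800 square feet → Regulatory Registration not required.
§2.3 is a sole proprietorship (not: is a registered nonprofit); floor area 10,200 square feet ≤ 19,900 square feet → Nonprofit Registration not required.
§2.4 revenue $950,000 ≥ $650,000; floor area 10,200 square feet < 12,400 square feet → Municipal Authorization not required.
§2.5 does not provide massage or bodywork services → Trade Registration not required.
§2.6 is a sole proprietorship (not: is a franchise of a national chain) → Operating Certificate not required.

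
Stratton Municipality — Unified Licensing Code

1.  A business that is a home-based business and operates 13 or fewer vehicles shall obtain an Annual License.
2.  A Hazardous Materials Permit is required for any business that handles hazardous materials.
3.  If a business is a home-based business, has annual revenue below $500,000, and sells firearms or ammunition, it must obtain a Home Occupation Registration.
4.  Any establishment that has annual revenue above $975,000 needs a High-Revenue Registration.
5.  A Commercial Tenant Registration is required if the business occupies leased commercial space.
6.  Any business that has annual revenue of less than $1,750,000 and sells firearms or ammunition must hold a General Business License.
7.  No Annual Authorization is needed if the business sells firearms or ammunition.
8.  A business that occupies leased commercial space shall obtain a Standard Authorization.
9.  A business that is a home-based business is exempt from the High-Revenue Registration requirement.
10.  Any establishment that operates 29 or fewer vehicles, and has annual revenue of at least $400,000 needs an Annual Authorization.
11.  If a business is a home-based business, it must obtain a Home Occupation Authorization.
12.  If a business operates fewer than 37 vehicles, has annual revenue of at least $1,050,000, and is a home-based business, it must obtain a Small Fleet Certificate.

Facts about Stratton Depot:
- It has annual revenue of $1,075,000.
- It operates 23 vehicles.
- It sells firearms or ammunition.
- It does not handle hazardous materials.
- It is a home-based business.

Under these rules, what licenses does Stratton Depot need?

1. is a home-based business; vehicles 23 > 13 → Annual License not required.
2. does not handle hazardous materials → Hazardous Materials Permit not required.
3. is a home-based business; revenue $1,075,000 ≥ $500,000; sells firearms or ammunition → Home Occupation Registration not required.
4. revenue $1,075,000 > $975,000 → High-Revenue Registration required.
5. is a home-based business (not: occupies leased commercial space) → Commercial Tenant Registration not required.
6. revenue $1,075,000 < $1,750,000; sells firearms or ammunition → General Business License required.
7. sells firearms or ammunition → exempt from Annual Authorization.
8. is a home-based business (not: occupies leased commercial space) → Standard Authorization not required.
9. is a home-based business → exempt from High-Revenue Registration.
10. vehicles 23 ≤ 29; revenue $1,075,000 ≥ $400,000 → Annual Authorization required.
11. is a home-based business → Home Occupation Authorization required.
12. vehicles 23 < 37; revenue $1,075,000 ≥ $1,050,000; is a home-based business → Small Fleet Certificate required.

General Business License, Home Occupation Authorization, Small Fleet Certificate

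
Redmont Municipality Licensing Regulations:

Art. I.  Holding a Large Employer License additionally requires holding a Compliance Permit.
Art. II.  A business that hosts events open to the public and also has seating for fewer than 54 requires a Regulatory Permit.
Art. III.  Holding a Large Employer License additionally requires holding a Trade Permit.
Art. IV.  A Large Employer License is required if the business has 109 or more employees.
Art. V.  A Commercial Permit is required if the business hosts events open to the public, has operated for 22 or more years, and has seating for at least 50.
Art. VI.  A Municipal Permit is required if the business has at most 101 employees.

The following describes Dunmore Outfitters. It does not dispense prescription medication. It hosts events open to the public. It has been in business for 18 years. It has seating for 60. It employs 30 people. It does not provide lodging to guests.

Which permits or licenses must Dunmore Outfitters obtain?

Art. I. Large Employer License is not required → no effect.
Art. II. hosts events open to the public; seating 60 ≥ 54 → Regulatory Permit not required.
Art. III. Large Employer License is not required → no effect.
Art. IV. employees 30 < 109 → Large Employer License not required.
Art. V. hosts events open to the public; years in business 18 < 22; seating 60 ≥ 50 → Commercial Permit not required.
Art. VI. employees 30 ≤ 101 → Municipal Permit required.

Municipal Permit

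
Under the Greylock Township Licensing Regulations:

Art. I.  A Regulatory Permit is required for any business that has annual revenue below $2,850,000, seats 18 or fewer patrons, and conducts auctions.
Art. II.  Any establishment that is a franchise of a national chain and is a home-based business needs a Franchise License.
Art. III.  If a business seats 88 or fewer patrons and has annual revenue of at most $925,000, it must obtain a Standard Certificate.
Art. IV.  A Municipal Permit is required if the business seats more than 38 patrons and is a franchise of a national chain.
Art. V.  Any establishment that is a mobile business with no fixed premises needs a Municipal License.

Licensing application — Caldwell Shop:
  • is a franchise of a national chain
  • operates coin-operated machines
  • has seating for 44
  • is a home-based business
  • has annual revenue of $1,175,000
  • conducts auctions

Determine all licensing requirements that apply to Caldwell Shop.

Art. I. revenue $1,175,000 < $2,850,000; seating 44 > 18; conducts auctions → Regulatory Permit not required.
Art. II. is a franchise of a national chain; is a home-based business → Franchise License required.
Art. III. seating 44 ≤ 88; revenue $1,175,000 > $925,000 → Standard Certificate not required.
Art. IV. seating 44 > 38; is a franchise of a national chain → Municipal Permit required.
Art. V. is a home-based business (not: is a mobile business with no fixed premises) → Municipal License not required.

Franchise License, Municipal Permit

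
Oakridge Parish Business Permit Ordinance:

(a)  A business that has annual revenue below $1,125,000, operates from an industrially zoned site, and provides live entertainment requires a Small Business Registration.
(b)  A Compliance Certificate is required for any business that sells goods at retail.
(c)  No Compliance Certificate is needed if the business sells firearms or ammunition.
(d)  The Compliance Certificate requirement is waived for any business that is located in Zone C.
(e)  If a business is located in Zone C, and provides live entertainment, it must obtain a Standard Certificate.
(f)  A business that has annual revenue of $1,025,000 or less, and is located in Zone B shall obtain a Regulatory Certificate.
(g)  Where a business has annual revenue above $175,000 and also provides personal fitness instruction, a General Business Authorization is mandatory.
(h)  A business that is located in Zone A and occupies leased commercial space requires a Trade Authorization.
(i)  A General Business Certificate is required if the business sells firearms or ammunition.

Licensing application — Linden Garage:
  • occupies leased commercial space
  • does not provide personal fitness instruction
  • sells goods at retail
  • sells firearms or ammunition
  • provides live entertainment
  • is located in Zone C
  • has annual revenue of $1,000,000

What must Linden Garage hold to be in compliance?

General Business Certificate, Standard Certificate

(a) revenue $1,000,000 < $1,125,000; occupies leased commercial space (not: operates from an industrially zoned site); provides live entertainment → Small Business Registration not required.
(b) sells goods at retail → Compliance Certificate required.
(c) sells firearms or ammunition → exempt from Compliance Certificate.
(d) is located in Zone C → exempt from Compliance Certificate.
(e) is located in Zone C; provides live entertainment → Standard Certificate required.
(f) revenue $1,000,000 ≤ $1,025,000; is located in Zone C (not: is located in Zone B) → Regulatory Certificate not required.
(g) revenue $1,000,000 > $175,000; does not provide personal fitness instruction → General Business Authorization not required.
(h) is located in Zone C (not: is located in Zone A); occupies leased commercial space → Trade Authorization not required.
(i) sells firearms or ammunition → General Business Certificate required.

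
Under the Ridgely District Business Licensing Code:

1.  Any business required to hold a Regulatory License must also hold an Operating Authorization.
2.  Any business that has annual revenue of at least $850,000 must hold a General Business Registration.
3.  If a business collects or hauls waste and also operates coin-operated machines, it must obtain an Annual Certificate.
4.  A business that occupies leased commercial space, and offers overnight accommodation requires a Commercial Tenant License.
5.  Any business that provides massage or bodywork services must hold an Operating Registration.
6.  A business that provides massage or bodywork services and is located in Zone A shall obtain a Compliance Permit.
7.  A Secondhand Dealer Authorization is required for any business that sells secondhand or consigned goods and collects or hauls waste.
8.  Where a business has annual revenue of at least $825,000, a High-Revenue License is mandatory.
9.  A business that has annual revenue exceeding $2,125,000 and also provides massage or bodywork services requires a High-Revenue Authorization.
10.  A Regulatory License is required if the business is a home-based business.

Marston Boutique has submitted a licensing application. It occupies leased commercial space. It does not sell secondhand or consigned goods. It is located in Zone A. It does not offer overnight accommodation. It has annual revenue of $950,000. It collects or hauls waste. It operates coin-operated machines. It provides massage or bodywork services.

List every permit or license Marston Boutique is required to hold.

Annual Certificate, Compliance Permit, General Business Registration, High-Revenue License, Operating Registration

1. Regulatory License is not required → no effect.
2. revenue $950,000 ≥ $850,000 → General Business Registration required.
3. collects or hauls waste; operates coin-operated machines → Annual Certificate required.
4. occupies leased commercial space; does not offer overnight accommodation → Commercial Tenant License not required.
5. provides massage or bodywork services → Operating Registration required.
6. provides massage or bodywork services; is located in Zone A → Compliance Permit required.
7. does not sell secondhand or consigned goods; collects or hauls waste → Secondhand Dealer Authorization not required.
8. revenue $950,000 ≥ $825,000 → High-Revenue License required.
9. revenue $950,000 ≤ $2,125,000; provides massage or bodywork services → High-Revenue Authorization not required.
10. occupies leased commercial space (not: is a home-based business) → Regulatory License not required.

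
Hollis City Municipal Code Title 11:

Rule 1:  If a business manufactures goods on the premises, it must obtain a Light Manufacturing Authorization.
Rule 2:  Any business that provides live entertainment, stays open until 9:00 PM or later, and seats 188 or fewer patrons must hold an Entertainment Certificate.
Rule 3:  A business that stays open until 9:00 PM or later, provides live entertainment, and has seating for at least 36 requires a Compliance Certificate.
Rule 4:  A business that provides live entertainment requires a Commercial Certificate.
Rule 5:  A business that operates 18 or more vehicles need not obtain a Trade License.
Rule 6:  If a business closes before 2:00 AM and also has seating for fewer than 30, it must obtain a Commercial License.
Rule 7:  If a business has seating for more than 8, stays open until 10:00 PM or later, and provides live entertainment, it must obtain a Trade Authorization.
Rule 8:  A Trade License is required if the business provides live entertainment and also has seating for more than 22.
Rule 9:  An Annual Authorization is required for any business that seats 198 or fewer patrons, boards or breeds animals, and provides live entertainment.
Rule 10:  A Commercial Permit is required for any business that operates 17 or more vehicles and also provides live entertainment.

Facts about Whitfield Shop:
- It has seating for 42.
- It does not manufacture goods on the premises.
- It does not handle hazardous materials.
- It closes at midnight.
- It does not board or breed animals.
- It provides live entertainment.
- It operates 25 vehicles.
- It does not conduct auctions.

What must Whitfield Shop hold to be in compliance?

Commercial Certificate, Commercial Permit, Compliance Certificate, Entertainment Certificate, Trade Authorization

Rule 1: does not manufacture goods on the premises → Light Manufacturing Authorization not required.
Rule 2: provides live entertainment; closes midnight, after 9:00 PM; seating 42 ≤ 188 → Entertainment Certificate required.
Rule 3: closes midnight, after 9:00 PM; provides live entertainment; seating 42 ≥ 36 → Compliance Certificate required.
Rule 4: provides live entertainment → Commercial Certificate required.
Rule 5: vehicles 25 ≥ 18 → exempt from Trade License.
Rule 6: closes midnight, at/before 2:00 AM; seating 42 ≥ 30 → Commercial License not required.
Rule 7: seating 42 > 8; closes midnight, after 10:00 PM; provides live entertainment → Trade Authorization required.
Rule 8: provides live entertainment; seating 42 > 22 → Trade License required.
Rule 9: seating 42 ≤ 198; does not board or breed animals; provides live entertainment → Annual Authorization not required.
Rule 10: vehicles 25 ≥ 17; provides live entertainment → Commercial Permit required.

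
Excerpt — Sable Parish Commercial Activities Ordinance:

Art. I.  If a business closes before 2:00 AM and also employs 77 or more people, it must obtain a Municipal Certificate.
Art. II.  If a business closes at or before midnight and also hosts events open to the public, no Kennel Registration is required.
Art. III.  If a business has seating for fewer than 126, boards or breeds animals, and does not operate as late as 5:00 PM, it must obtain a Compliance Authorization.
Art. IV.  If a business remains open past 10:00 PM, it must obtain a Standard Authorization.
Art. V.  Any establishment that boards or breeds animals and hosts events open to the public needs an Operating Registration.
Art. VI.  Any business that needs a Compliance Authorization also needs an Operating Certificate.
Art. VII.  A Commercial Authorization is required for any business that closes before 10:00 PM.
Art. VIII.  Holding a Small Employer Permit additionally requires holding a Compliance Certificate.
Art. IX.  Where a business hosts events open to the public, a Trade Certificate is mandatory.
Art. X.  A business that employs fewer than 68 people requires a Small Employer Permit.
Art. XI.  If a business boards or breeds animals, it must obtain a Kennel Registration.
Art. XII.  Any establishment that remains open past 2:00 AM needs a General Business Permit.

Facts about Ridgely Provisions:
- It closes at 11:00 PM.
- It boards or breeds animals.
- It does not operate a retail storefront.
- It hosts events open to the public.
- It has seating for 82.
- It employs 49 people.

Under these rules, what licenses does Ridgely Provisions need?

Compliance Certificate, Operating Registration, Small Employer Permit, Standard Authorization, Trade Certificate

Art. I. closes 11:00 PM, at/before 2:00 AM; employees 49 < 77 → Municipal Certificate not required.
Art. II. closes 11:00 PM, at/before midnight; hosts events open to the public → exempt from Kennel Registration.
Art. III. seating 82 < 126; boards or breeds animals; closes 11:00 PM, after 5:00 PM → Compliance Authorization not required.
Art. IV. closes 11:00 PM, after 10:00 PM → Standard Authorization required.
Art. V. boards or breeds animals; hosts events open to the public → Operating Registration required.
Art. VI. Compliance Authorization is not required → no effect.
Art. VII. closes 11:00 PM, after 10:00 PM → Commercial Authorization not required.
Art. VIII. Small Employer Permit is required → Compliance Certificate also required.
Art. IX. hosts events open to the public → Trade Certificate required.
Art. X. employees 49 < 68 → Small Employer Permit required.
Art. XI. boards or breeds animals → Kennel Registration required.
Art. XII. closes 11:00 PM, at/before 2:00 AM → General Business Permit not required.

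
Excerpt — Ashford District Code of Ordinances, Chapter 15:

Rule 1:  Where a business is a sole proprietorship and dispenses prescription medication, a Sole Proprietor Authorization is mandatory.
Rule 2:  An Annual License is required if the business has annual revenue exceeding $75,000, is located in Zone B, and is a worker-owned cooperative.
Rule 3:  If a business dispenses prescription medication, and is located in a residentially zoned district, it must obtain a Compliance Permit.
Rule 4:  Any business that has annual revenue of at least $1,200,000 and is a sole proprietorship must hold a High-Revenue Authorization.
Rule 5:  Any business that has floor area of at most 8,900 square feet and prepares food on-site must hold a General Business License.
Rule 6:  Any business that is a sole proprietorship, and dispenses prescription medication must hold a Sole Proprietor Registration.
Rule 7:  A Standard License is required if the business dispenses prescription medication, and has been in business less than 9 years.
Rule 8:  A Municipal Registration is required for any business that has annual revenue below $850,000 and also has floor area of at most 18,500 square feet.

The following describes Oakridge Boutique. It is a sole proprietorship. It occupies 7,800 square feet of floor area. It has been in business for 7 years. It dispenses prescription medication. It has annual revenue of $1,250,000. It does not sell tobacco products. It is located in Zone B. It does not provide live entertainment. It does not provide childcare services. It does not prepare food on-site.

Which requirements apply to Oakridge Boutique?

Rule 1: is a sole proprietorship; dispenses prescription medication → Sole Proprietor Authorization required.
Rule 2: revenue $1,250,000 > $75,000; is located in Zone B; is a sole proprietorship (not: is a worker-owned cooperative) → Annual License not required.
Rule 3: dispenses prescription medication; is located in Zone B (not: is located in a residentially zoned district) → Compliance Permit not required.
Rule 4: revenue $1,250,000 ≥ $1,200,000; is a sole proprietorship → High-Revenue Authorization required.
Rule 5: floor area 7,800 square feet ≤ 8,900 square feet; does not prepare food on-site → General Business License not required.
Rule 6: is a sole proprietorship; dispenses prescription medication → Sole Proprietor Registration required.
Rule 7: dispenses prescription medication; years in business 7 < 9 → Standard License required.
Rule 8: revenue $1,250,000 ≥ $850,000; floor area 7,800 square feet ≤ 18,500 square feet → Municipal Registration not required.

High-Revenue Authorization, Sole Proprietor Authorization, Sole Proprietor Registration, Standard License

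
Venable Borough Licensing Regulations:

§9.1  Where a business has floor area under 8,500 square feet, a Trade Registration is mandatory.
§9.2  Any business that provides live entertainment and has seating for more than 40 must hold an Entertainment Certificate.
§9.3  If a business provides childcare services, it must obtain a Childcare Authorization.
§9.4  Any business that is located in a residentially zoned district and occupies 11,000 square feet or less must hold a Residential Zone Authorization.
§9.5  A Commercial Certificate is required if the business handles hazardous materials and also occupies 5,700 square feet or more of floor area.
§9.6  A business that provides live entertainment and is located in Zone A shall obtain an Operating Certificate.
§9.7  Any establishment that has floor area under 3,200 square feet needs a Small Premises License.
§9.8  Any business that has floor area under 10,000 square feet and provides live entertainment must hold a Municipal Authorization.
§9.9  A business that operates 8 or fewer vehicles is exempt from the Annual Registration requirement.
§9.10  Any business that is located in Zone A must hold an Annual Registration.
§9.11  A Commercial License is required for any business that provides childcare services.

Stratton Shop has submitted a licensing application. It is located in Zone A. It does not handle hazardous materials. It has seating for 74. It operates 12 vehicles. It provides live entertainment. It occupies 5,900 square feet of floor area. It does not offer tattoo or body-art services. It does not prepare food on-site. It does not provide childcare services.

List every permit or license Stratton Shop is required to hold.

§9.1 floor area 5,900 square feet < 8,500 square feet → Trade Registration required.
§9.2 provides live entertainment; seating 74 > 40 → Entertainment Certificate required.
§9.3 does not provide childcare services → Childcare Authorization not required.
§9.4 is located in Zone A (not: is located in a residentially zoned district); floor area 5,900 square feet ≤ 11,000 square feet → Residential Zone Authorization not required.
§9.5 does not handle hazardous materials; floor area 5,900 square feet ≥ 5,700 square feet → Commercial Certificate not required.
§9.6 provides live entertainment; is located in Zone A → Operating Certificate required.
§9.7 floor area 5,900 square feet ≥ 3,200 square feet → Small Premises License not required.
§9.8 floor area 5,900 square feet < 10,000 square feet; provides live entertainment → Municipal Authorization required.
§9.9 vehicles 12 > 8 → Annual Registration exemption does not apply.
§9.10 is located in Zone A → Annual Registration required.
§9.11 does not provide childcare services → Commercial License not required.

Annual Registration, Entertainment Certificate, Municipal Authorization, Operating Certificate, Trade Registration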